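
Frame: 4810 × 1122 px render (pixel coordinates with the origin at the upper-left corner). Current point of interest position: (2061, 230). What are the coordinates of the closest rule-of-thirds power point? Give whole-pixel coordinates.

(1603, 374)

Third lines: x ∈ {1603, 3207}, y ∈ {374, 748}.
2061 is closer to x = 1603; 230 is closer to y = 374.
So the nearest intersection is the upper-left power point.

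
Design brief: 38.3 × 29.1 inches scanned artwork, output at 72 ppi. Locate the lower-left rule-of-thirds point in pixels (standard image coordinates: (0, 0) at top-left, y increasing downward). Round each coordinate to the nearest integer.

In pixels the canvas is 38.3 × 72 = 2757.6 wide and 29.1 × 72 = 2095.2 tall.
The lower-left point is one-third across and two-thirds down:
x = 1 × 2757.6/3 ≈ 919; y = 2 × 2095.2/3 ≈ 1397.

(919, 1397)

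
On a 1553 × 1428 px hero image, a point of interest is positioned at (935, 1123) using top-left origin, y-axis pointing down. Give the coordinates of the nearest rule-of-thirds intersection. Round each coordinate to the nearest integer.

Third lines: x ∈ {518, 1035}, y ∈ {476, 952}.
935 is closer to x = 1035; 1123 is closer to y = 952.
So the nearest intersection is the lower-right power point.

(1035, 952)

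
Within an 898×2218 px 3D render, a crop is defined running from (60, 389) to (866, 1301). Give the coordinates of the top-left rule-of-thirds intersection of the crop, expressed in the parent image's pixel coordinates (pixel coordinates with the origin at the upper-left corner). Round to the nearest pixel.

(329, 693)

Crop width = 866 − 60 = 806 px; one third is 268.67 px.
Crop height = 1301 − 389 = 912 px; one third is 304.00 px.
The top-left point is one-third across and one-third down within the crop:
x = 60 + 1 × 268.67 ≈ 329; y = 389 + 1 × 304.00 ≈ 693.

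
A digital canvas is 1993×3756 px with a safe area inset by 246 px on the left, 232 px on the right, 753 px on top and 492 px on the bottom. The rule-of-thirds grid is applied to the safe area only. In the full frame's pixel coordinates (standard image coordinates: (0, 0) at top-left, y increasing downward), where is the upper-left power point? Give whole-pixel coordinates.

Content width = 1993 − 246 − 232 = 1515 px; content height = 3756 − 753 − 492 = 2511 px.
Upper-left is one-third across and one-third down within the safe area.
x = 246 + 1 × 1515/3 = 246 + 505.00 ≈ 751
y = 753 + 1 × 2511/3 = 753 + 837.00 ≈ 1590

x = 751 px, y = 1590 px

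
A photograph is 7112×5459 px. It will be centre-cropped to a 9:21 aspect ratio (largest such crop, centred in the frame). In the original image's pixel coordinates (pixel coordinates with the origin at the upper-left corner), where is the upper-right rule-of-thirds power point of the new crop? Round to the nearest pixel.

x = 3946 px, y = 1820 px

7112/5459 > 9/21, so the 9:21 crop keeps the full height 5459 and trims width to 5459 × 9/21 = 2339.57 px.
Left offset = (7112 − 2339.57)/2 = 2386.21 px; top offset = 0.
Upper-right is two-thirds across and one-third down within the crop:
x = 2386.21 + 2 × 2339.57/3 ≈ 3946; y = 0.00 + 1 × 5459.00/3 ≈ 1820.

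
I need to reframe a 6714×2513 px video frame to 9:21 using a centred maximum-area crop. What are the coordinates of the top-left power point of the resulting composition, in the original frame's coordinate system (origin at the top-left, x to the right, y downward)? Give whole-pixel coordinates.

6714/2513 > 9/21, so the 9:21 crop keeps the full height 2513 and trims width to 2513 × 9/21 = 1077.00 px.
Left offset = (6714 − 1077.00)/2 = 2818.50 px; top offset = 0.
Top-left is one-third across and one-third down within the crop:
x = 2818.50 + 1 × 1077.00/3 ≈ 3178; y = 0.00 + 1 × 2513.00/3 ≈ 838.

(3178, 838)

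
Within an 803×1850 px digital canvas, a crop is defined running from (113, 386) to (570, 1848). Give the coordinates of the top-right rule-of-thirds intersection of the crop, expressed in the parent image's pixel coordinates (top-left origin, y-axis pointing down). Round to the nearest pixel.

x = 418 px, y = 873 px

Crop width = 570 − 113 = 457 px; one third is 152.33 px.
Crop height = 1848 − 386 = 1462 px; one third is 487.33 px.
The top-right point is two-thirds across and one-third down within the crop:
x = 113 + 2 × 152.33 ≈ 418; y = 386 + 1 × 487.33 ≈ 873.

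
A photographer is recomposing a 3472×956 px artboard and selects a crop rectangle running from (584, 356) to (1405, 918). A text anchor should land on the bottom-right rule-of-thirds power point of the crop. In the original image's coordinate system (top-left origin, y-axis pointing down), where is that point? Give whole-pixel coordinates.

x = 1131 px, y = 731 px

Crop width = 1405 − 584 = 821 px; one third is 273.67 px.
Crop height = 918 − 356 = 562 px; one third is 187.33 px.
The bottom-right point is two-thirds across and two-thirds down within the crop:
x = 584 + 2 × 273.67 ≈ 1131; y = 356 + 2 × 187.33 ≈ 731.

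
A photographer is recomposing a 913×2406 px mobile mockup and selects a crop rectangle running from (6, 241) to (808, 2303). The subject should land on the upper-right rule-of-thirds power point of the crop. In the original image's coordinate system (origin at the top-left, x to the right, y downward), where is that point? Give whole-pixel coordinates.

x = 541 px, y = 928 px

Crop width = 808 − 6 = 802 px; one third is 267.33 px.
Crop height = 2303 − 241 = 2062 px; one third is 687.33 px.
The upper-right point is two-thirds across and one-third down within the crop:
x = 6 + 2 × 267.33 ≈ 541; y = 241 + 1 × 687.33 ≈ 928.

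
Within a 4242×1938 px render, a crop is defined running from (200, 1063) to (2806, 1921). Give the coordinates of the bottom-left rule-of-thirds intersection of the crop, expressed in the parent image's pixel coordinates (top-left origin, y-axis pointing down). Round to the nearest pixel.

Crop width = 2806 − 200 = 2606 px; one third is 868.67 px.
Crop height = 1921 − 1063 = 858 px; one third is 286.00 px.
The bottom-left point is one-third across and two-thirds down within the crop:
x = 200 + 1 × 868.67 ≈ 1069; y = 1063 + 2 × 286.00 ≈ 1635.

(1069, 1635)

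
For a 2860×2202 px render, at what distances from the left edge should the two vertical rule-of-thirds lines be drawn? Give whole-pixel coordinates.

953 px and 1907 px

2860 / 3 = 953.33, so the vertical lines sit at one and two thirds of 2860.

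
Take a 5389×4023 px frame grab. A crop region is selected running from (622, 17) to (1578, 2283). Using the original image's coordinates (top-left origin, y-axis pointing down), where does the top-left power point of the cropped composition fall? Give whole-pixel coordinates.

x = 941 px, y = 772 px

Crop width = 1578 − 622 = 956 px; one third is 318.67 px.
Crop height = 2283 − 17 = 2266 px; one third is 755.33 px.
The top-left point is one-third across and one-third down within the crop:
x = 622 + 1 × 318.67 ≈ 941; y = 17 + 1 × 755.33 ≈ 772.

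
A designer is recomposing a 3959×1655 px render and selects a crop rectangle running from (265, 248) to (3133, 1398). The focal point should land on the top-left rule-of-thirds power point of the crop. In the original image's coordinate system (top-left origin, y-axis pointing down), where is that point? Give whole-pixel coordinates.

(1221, 631)

Crop width = 3133 − 265 = 2868 px; one third is 956.00 px.
Crop height = 1398 − 248 = 1150 px; one third is 383.33 px.
The top-left point is one-third across and one-third down within the crop:
x = 265 + 1 × 956.00 ≈ 1221; y = 248 + 1 × 383.33 ≈ 631.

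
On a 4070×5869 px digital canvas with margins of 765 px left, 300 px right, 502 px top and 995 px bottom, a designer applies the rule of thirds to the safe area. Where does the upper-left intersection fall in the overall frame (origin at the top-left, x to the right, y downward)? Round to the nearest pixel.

Content width = 4070 − 765 − 300 = 3005 px; content height = 5869 − 502 − 995 = 4372 px.
Upper-left is one-third across and one-third down within the safe area.
x = 765 + 1 × 3005/3 = 765 + 1001.67 ≈ 1767
y = 502 + 1 × 4372/3 = 502 + 1457.33 ≈ 1959

(1767, 1959)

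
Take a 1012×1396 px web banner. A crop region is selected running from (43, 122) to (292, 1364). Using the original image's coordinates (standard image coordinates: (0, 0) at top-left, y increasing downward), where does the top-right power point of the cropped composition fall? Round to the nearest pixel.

Crop width = 292 − 43 = 249 px; one third is 83.00 px.
Crop height = 1364 − 122 = 1242 px; one third is 414.00 px.
The top-right point is two-thirds across and one-third down within the crop:
x = 43 + 2 × 83.00 ≈ 209; y = 122 + 1 × 414.00 ≈ 536.

(209, 536)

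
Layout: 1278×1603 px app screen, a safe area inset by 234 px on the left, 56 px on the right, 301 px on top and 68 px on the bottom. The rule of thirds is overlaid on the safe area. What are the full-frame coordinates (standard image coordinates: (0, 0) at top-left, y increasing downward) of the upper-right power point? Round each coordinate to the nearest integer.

Content width = 1278 − 234 − 56 = 988 px; content height = 1603 − 301 − 68 = 1234 px.
Upper-right is two-thirds across and one-third down within the safe area.
x = 234 + 2 × 988/3 = 234 + 658.67 ≈ 893
y = 301 + 1 × 1234/3 = 301 + 411.33 ≈ 712

(893, 712)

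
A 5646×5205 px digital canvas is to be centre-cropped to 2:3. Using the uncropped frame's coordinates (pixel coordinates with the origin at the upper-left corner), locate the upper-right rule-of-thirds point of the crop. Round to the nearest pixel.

5646/5205 > 2/3, so the 2:3 crop keeps the full height 5205 and trims width to 5205 × 2/3 = 3470.00 px.
Left offset = (5646 − 3470.00)/2 = 1088.00 px; top offset = 0.
Upper-right is two-thirds across and one-third down within the crop:
x = 1088.00 + 2 × 3470.00/3 ≈ 3401; y = 0.00 + 1 × 5205.00/3 ≈ 1735.

(3401, 1735)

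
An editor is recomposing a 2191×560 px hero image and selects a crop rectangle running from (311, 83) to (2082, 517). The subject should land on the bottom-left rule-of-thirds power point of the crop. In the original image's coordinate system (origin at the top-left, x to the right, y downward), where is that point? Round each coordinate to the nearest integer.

(901, 372)

Crop width = 2082 − 311 = 1771 px; one third is 590.33 px.
Crop height = 517 − 83 = 434 px; one third is 144.67 px.
The bottom-left point is one-third across and two-thirds down within the crop:
x = 311 + 1 × 590.33 ≈ 901; y = 83 + 2 × 144.67 ≈ 372.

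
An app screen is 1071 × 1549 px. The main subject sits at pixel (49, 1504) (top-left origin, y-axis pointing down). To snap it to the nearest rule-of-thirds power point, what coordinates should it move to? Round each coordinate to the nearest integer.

x = 357 px, y = 1033 px

Third lines: x ∈ {357, 714}, y ∈ {516, 1033}.
49 is closer to x = 357; 1504 is closer to y = 1033.
So the nearest intersection is the lower-left power point.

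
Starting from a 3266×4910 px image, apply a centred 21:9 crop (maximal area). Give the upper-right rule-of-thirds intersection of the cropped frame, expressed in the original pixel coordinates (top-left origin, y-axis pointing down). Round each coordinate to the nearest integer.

(2177, 2222)

3266/4910 < 21/9, so the 21:9 crop keeps the full width 3266 and trims height to 3266 × 9/21 = 1399.71 px.
Top offset = (4910 − 1399.71)/2 = 1755.14 px; left offset = 0.
Upper-right is two-thirds across and one-third down within the crop:
x = 0.00 + 2 × 3266.00/3 ≈ 2177; y = 1755.14 + 1 × 1399.71/3 ≈ 2222.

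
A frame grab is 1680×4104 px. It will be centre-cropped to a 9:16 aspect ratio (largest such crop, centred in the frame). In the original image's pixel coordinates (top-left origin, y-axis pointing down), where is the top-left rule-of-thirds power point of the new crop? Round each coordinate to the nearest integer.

1680/4104 < 9/16, so the 9:16 crop keeps the full width 1680 and trims height to 1680 × 16/9 = 2986.67 px.
Top offset = (4104 − 2986.67)/2 = 558.67 px; left offset = 0.
Top-left is one-third across and one-third down within the crop:
x = 0.00 + 1 × 1680.00/3 ≈ 560; y = 558.67 + 1 × 2986.67/3 ≈ 1554.

x = 560 px, y = 1554 px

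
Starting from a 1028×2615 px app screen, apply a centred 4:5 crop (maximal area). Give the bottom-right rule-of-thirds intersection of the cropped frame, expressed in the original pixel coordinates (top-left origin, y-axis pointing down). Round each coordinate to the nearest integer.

(685, 1522)

1028/2615 < 4/5, so the 4:5 crop keeps the full width 1028 and trims height to 1028 × 5/4 = 1285.00 px.
Top offset = (2615 − 1285.00)/2 = 665.00 px; left offset = 0.
Bottom-right is two-thirds across and two-thirds down within the crop:
x = 0.00 + 2 × 1028.00/3 ≈ 685; y = 665.00 + 2 × 1285.00/3 ≈ 1522.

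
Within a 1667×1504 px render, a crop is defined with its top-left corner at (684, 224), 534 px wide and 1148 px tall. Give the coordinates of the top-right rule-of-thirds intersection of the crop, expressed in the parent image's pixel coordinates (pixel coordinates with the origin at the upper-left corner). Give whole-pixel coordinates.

(1040, 607)

One third of the crop width 534 is 178.00 px.
One third of the crop height 1148 is 382.67 px.
The top-right point is two-thirds across and one-third down within the crop:
x = 684 + 2 × 178.00 ≈ 1040; y = 224 + 1 × 382.67 ≈ 607.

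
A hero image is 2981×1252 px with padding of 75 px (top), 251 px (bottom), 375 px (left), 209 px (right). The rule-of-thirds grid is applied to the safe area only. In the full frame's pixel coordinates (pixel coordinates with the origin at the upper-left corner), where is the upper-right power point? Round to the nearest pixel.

Content width = 2981 − 375 − 209 = 2397 px; content height = 1252 − 75 − 251 = 926 px.
Upper-right is two-thirds across and one-third down within the safe area.
x = 375 + 2 × 2397/3 = 375 + 1598.00 ≈ 1973
y = 75 + 1 × 926/3 = 75 + 308.67 ≈ 384

x = 1973 px, y = 384 px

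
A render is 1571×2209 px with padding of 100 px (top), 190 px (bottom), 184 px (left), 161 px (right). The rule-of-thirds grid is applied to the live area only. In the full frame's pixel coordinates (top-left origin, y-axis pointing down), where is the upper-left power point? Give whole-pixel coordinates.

Content width = 1571 − 184 − 161 = 1226 px; content height = 2209 − 100 − 190 = 1919 px.
Upper-left is one-third across and one-third down within the live area.
x = 184 + 1 × 1226/3 = 184 + 408.67 ≈ 593
y = 100 + 1 × 1919/3 = 100 + 639.67 ≈ 740

x = 593 px, y = 740 px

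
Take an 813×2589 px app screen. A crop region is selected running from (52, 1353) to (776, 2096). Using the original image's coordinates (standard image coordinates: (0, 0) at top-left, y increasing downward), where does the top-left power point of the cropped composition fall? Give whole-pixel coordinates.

Crop width = 776 − 52 = 724 px; one third is 241.33 px.
Crop height = 2096 − 1353 = 743 px; one third is 247.67 px.
The top-left point is one-third across and one-third down within the crop:
x = 52 + 1 × 241.33 ≈ 293; y = 1353 + 1 × 247.67 ≈ 1601.

(293, 1601)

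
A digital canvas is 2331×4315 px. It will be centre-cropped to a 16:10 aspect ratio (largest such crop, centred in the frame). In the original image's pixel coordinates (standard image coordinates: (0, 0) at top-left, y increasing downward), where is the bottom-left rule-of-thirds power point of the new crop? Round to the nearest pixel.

x = 777 px, y = 2400 px

2331/4315 < 16/10, so the 16:10 crop keeps the full width 2331 and trims height to 2331 × 10/16 = 1456.88 px.
Top offset = (4315 − 1456.88)/2 = 1429.06 px; left offset = 0.
Bottom-left is one-third across and two-thirds down within the crop:
x = 0.00 + 1 × 2331.00/3 ≈ 777; y = 1429.06 + 2 × 1456.88/3 ≈ 2400.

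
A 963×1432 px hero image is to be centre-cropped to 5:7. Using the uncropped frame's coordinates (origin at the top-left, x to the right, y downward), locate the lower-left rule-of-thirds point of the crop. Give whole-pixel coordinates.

x = 321 px, y = 941 px

963/1432 < 5/7, so the 5:7 crop keeps the full width 963 and trims height to 963 × 7/5 = 1348.20 px.
Top offset = (1432 − 1348.20)/2 = 41.90 px; left offset = 0.
Lower-left is one-third across and two-thirds down within the crop:
x = 0.00 + 1 × 963.00/3 ≈ 321; y = 41.90 + 2 × 1348.20/3 ≈ 941.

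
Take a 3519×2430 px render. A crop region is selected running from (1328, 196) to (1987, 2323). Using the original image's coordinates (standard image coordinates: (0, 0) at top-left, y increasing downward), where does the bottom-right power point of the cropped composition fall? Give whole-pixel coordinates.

x = 1767 px, y = 1614 px

Crop width = 1987 − 1328 = 659 px; one third is 219.67 px.
Crop height = 2323 − 196 = 2127 px; one third is 709.00 px.
The bottom-right point is two-thirds across and two-thirds down within the crop:
x = 1328 + 2 × 219.67 ≈ 1767; y = 196 + 2 × 709.00 ≈ 1614.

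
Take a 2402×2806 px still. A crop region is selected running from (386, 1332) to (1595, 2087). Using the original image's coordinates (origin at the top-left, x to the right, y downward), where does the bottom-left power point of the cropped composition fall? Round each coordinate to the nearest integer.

Crop width = 1595 − 386 = 1209 px; one third is 403.00 px.
Crop height = 2087 − 1332 = 755 px; one third is 251.67 px.
The bottom-left point is one-third across and two-thirds down within the crop:
x = 386 + 1 × 403.00 ≈ 789; y = 1332 + 2 × 251.67 ≈ 1835.

(789, 1835)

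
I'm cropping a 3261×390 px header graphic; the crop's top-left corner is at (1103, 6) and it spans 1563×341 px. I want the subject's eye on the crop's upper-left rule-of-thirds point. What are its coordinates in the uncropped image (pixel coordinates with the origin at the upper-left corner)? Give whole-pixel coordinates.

One third of the crop width 1563 is 521.00 px.
One third of the crop height 341 is 113.67 px.
The upper-left point is one-third across and one-third down within the crop:
x = 1103 + 1 × 521.00 ≈ 1624; y = 6 + 1 × 113.67 ≈ 120.

x = 1624 px, y = 120 px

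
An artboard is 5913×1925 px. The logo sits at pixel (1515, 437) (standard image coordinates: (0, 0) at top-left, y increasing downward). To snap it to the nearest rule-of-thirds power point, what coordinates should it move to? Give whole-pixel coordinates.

x = 1971 px, y = 642 px

Third lines: x ∈ {1971, 3942}, y ∈ {642, 1283}.
1515 is closer to x = 1971; 437 is closer to y = 642.
So the nearest intersection is the upper-left power point.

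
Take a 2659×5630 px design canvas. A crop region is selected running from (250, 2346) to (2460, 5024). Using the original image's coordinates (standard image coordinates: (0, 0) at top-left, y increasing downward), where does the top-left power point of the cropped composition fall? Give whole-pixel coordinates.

(987, 3239)

Crop width = 2460 − 250 = 2210 px; one third is 736.67 px.
Crop height = 5024 − 2346 = 2678 px; one third is 892.67 px.
The top-left point is one-third across and one-third down within the crop:
x = 250 + 1 × 736.67 ≈ 987; y = 2346 + 1 × 892.67 ≈ 3239.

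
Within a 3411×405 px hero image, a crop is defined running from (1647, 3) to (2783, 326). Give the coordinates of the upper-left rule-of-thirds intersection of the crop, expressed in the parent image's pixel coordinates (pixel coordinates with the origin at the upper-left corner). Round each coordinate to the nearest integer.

Crop width = 2783 − 1647 = 1136 px; one third is 378.67 px.
Crop height = 326 − 3 = 323 px; one third is 107.67 px.
The upper-left point is one-third across and one-third down within the crop:
x = 1647 + 1 × 378.67 ≈ 2026; y = 3 + 1 × 107.67 ≈ 111.

(2026, 111)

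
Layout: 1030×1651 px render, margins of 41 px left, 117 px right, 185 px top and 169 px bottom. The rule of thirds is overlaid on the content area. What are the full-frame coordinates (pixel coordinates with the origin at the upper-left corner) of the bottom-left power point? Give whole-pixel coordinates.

(332, 1050)

Content width = 1030 − 41 − 117 = 872 px; content height = 1651 − 185 − 169 = 1297 px.
Bottom-left is one-third across and two-thirds down within the content area.
x = 41 + 1 × 872/3 = 41 + 290.67 ≈ 332
y = 185 + 2 × 1297/3 = 185 + 864.67 ≈ 1050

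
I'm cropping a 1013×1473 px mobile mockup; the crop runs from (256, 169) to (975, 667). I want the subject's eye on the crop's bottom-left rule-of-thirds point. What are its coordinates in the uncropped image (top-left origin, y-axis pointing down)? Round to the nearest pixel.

Crop width = 975 − 256 = 719 px; one third is 239.67 px.
Crop height = 667 − 169 = 498 px; one third is 166.00 px.
The bottom-left point is one-third across and two-thirds down within the crop:
x = 256 + 1 × 239.67 ≈ 496; y = 169 + 2 × 166.00 ≈ 501.

x = 496 px, y = 501 px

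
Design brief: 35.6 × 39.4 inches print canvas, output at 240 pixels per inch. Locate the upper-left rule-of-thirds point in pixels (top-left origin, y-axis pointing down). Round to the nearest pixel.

In pixels the canvas is 35.6 × 240 = 8544 wide and 39.4 × 240 = 9456 tall.
The upper-left point is one-third across and one-third down:
x = 1 × 8544/3 ≈ 2848; y = 1 × 9456/3 ≈ 3152.

x = 2848 px, y = 3152 px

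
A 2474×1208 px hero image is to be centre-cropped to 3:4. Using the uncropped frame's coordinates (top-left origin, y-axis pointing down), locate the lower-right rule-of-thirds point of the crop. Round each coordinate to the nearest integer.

2474/1208 > 3/4, so the 3:4 crop keeps the full height 1208 and trims width to 1208 × 3/4 = 906.00 px.
Left offset = (2474 − 906.00)/2 = 784.00 px; top offset = 0.
Lower-right is two-thirds across and two-thirds down within the crop:
x = 784.00 + 2 × 906.00/3 ≈ 1388; y = 0.00 + 2 × 1208.00/3 ≈ 805.

(1388, 805)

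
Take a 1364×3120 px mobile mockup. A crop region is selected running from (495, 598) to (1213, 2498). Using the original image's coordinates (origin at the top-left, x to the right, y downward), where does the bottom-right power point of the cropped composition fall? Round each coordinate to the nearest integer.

Crop width = 1213 − 495 = 718 px; one third is 239.33 px.
Crop height = 2498 − 598 = 1900 px; one third is 633.33 px.
The bottom-right point is two-thirds across and two-thirds down within the crop:
x = 495 + 2 × 239.33 ≈ 974; y = 598 + 2 × 633.33 ≈ 1865.

x = 974 px, y = 1865 px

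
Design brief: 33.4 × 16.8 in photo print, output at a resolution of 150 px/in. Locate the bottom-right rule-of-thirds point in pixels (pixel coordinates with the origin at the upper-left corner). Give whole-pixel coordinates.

In pixels the canvas is 33.4 × 150 = 5010 wide and 16.8 × 150 = 2520 tall.
The bottom-right point is two-thirds across and two-thirds down:
x = 2 × 5010/3 ≈ 3340; y = 2 × 2520/3 ≈ 1680.

x = 3340 px, y = 1680 px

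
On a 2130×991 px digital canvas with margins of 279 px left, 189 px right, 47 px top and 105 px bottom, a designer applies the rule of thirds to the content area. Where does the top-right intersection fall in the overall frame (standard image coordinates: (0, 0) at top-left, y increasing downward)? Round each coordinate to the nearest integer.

Content width = 2130 − 279 − 189 = 1662 px; content height = 991 − 47 − 105 = 839 px.
Top-right is two-thirds across and one-third down within the content area.
x = 279 + 2 × 1662/3 = 279 + 1108.00 ≈ 1387
y = 47 + 1 × 839/3 = 47 + 279.67 ≈ 327

(1387, 327)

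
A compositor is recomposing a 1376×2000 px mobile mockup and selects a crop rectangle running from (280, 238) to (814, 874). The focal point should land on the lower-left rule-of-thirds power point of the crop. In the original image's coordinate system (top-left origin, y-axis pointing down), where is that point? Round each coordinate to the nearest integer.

x = 458 px, y = 662 px

Crop width = 814 − 280 = 534 px; one third is 178.00 px.
Crop height = 874 − 238 = 636 px; one third is 212.00 px.
The lower-left point is one-third across and two-thirds down within the crop:
x = 280 + 1 × 178.00 ≈ 458; y = 238 + 2 × 212.00 ≈ 662.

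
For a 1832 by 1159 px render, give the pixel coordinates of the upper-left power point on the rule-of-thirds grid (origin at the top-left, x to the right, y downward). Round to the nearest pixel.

The upper-left point sits one-third of the way across and one-third of the way down.
x = 1 × 1832/3 ≈ 611; y = 1 × 1159/3 ≈ 386.

(611, 386)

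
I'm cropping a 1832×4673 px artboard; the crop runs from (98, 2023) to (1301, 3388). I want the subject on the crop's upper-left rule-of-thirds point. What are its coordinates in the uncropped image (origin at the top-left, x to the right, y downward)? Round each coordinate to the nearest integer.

Crop width = 1301 − 98 = 1203 px; one third is 401.00 px.
Crop height = 3388 − 2023 = 1365 px; one third is 455.00 px.
The upper-left point is one-third across and one-third down within the crop:
x = 98 + 1 × 401.00 ≈ 499; y = 2023 + 1 × 455.00 ≈ 2478.

x = 499 px, y = 2478 px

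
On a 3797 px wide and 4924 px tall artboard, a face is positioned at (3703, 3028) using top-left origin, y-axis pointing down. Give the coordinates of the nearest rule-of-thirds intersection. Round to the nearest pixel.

(2531, 3283)

Third lines: x ∈ {1266, 2531}, y ∈ {1641, 3283}.
3703 is closer to x = 2531; 3028 is closer to y = 3283.
So the nearest intersection is the lower-right power point.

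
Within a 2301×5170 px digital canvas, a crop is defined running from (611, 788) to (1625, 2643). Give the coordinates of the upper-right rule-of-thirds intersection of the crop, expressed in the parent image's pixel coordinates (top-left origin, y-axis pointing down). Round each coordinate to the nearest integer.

x = 1287 px, y = 1406 px

Crop width = 1625 − 611 = 1014 px; one third is 338.00 px.
Crop height = 2643 − 788 = 1855 px; one third is 618.33 px.
The upper-right point is two-thirds across and one-third down within the crop:
x = 611 + 2 × 338.00 ≈ 1287; y = 788 + 1 × 618.33 ≈ 1406.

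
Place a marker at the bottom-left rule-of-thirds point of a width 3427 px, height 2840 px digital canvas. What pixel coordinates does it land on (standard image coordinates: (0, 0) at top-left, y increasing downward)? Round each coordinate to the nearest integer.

(1142, 1893)

The bottom-left point sits one-third of the way across and two-thirds of the way down.
x = 1 × 3427/3 ≈ 1142; y = 2 × 2840/3 ≈ 1893.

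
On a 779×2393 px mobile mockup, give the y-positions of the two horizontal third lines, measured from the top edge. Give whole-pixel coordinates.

2393 / 3 = 797.67, so the horizontal lines sit at one and two thirds of 2393.

798 px and 1595 px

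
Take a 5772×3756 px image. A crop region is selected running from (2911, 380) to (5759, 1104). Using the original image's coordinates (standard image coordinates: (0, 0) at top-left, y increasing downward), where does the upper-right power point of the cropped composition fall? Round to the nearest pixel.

(4810, 621)

Crop width = 5759 − 2911 = 2848 px; one third is 949.33 px.
Crop height = 1104 − 380 = 724 px; one third is 241.33 px.
The upper-right point is two-thirds across and one-third down within the crop:
x = 2911 + 2 × 949.33 ≈ 4810; y = 380 + 1 × 241.33 ≈ 621.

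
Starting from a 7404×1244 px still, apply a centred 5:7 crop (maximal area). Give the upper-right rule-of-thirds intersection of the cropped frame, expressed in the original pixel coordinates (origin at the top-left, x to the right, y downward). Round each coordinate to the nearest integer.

7404/1244 > 5/7, so the 5:7 crop keeps the full height 1244 and trims width to 1244 × 5/7 = 888.57 px.
Left offset = (7404 − 888.57)/2 = 3257.71 px; top offset = 0.
Upper-right is two-thirds across and one-third down within the crop:
x = 3257.71 + 2 × 888.57/3 ≈ 3850; y = 0.00 + 1 × 1244.00/3 ≈ 415.

x = 3850 px, y = 415 px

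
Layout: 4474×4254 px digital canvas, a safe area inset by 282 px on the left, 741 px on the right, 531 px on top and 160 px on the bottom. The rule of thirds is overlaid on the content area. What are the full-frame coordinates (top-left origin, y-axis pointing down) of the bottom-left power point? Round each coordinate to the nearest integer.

Content width = 4474 − 282 − 741 = 3451 px; content height = 4254 − 531 − 160 = 3563 px.
Bottom-left is one-third across and two-thirds down within the content area.
x = 282 + 1 × 3451/3 = 282 + 1150.33 ≈ 1432
y = 531 + 2 × 3563/3 = 531 + 2375.33 ≈ 2906

(1432, 2906)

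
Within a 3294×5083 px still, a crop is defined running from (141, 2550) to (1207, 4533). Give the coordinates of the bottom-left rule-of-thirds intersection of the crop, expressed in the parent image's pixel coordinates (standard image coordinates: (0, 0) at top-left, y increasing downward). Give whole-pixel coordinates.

x = 496 px, y = 3872 px

Crop width = 1207 − 141 = 1066 px; one third is 355.33 px.
Crop height = 4533 − 2550 = 1983 px; one third is 661.00 px.
The bottom-left point is one-third across and two-thirds down within the crop:
x = 141 + 1 × 355.33 ≈ 496; y = 2550 + 2 × 661.00 ≈ 3872.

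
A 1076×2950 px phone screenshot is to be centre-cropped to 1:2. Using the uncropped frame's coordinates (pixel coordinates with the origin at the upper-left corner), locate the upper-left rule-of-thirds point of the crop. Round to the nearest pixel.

x = 359 px, y = 1116 px

1076/2950 < 1/2, so the 1:2 crop keeps the full width 1076 and trims height to 1076 × 2/1 = 2152.00 px.
Top offset = (2950 − 2152.00)/2 = 399.00 px; left offset = 0.
Upper-left is one-third across and one-third down within the crop:
x = 0.00 + 1 × 1076.00/3 ≈ 359; y = 399.00 + 1 × 2152.00/3 ≈ 1116.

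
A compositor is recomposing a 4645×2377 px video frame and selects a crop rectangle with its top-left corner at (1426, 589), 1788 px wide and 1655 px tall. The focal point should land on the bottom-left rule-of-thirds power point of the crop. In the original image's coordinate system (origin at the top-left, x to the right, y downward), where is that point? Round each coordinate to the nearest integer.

One third of the crop width 1788 is 596.00 px.
One third of the crop height 1655 is 551.67 px.
The bottom-left point is one-third across and two-thirds down within the crop:
x = 1426 + 1 × 596.00 ≈ 2022; y = 589 + 2 × 551.67 ≈ 1692.

(2022, 1692)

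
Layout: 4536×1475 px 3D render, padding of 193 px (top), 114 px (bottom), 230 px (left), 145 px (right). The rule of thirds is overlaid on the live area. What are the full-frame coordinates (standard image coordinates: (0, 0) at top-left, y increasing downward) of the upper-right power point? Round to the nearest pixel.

Content width = 4536 − 230 − 145 = 4161 px; content height = 1475 − 193 − 114 = 1168 px.
Upper-right is two-thirds across and one-third down within the live area.
x = 230 + 2 × 4161/3 = 230 + 2774.00 ≈ 3004
y = 193 + 1 × 1168/3 = 193 + 389.33 ≈ 582

x = 3004 px, y = 582 px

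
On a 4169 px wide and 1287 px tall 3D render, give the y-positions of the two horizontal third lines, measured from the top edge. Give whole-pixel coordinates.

1287 / 3 = 429, so the horizontal lines sit at one and two thirds of 1287.

429 px and 858 px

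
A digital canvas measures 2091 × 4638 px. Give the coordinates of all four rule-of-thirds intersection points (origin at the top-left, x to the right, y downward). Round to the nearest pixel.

(697, 1546), (1394, 1546), (697, 3092), (1394, 3092)

One third of 2091 is 697; one third of 4638 is 1546.
Vertical third lines at x = 697 and x = 1394; horizontal third lines at y = 1546 and y = 3092.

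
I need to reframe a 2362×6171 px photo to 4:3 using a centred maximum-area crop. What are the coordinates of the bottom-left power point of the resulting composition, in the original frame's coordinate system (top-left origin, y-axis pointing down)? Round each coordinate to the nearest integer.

x = 787 px, y = 3381 px

2362/6171 < 4/3, so the 4:3 crop keeps the full width 2362 and trims height to 2362 × 3/4 = 1771.50 px.
Top offset = (6171 − 1771.50)/2 = 2199.75 px; left offset = 0.
Bottom-left is one-third across and two-thirds down within the crop:
x = 0.00 + 1 × 2362.00/3 ≈ 787; y = 2199.75 + 2 × 1771.50/3 ≈ 3381.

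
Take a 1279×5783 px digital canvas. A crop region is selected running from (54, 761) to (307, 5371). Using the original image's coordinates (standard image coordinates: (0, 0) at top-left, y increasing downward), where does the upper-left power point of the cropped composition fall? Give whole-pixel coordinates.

x = 138 px, y = 2298 px

Crop width = 307 − 54 = 253 px; one third is 84.33 px.
Crop height = 5371 − 761 = 4610 px; one third is 1536.67 px.
The upper-left point is one-third across and one-third down within the crop:
x = 54 + 1 × 84.33 ≈ 138; y = 761 + 1 × 1536.67 ≈ 2298.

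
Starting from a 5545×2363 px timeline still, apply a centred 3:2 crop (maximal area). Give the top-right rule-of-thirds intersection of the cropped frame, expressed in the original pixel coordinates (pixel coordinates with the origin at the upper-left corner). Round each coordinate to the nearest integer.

5545/2363 > 3/2, so the 3:2 crop keeps the full height 2363 and trims width to 2363 × 3/2 = 3544.50 px.
Left offset = (5545 − 3544.50)/2 = 1000.25 px; top offset = 0.
Top-right is two-thirds across and one-third down within the crop:
x = 1000.25 + 2 × 3544.50/3 ≈ 3363; y = 0.00 + 1 × 2363.00/3 ≈ 788.

(3363, 788)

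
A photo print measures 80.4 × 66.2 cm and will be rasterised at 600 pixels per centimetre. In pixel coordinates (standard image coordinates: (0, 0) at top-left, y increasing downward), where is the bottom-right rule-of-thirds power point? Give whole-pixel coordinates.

In pixels the canvas is 80.4 × 600 = 48240 wide and 66.2 × 600 = 39720 tall.
The bottom-right point is two-thirds across and two-thirds down:
x = 2 × 48240/3 ≈ 32160; y = 2 × 39720/3 ≈ 26480.

(32160, 26480)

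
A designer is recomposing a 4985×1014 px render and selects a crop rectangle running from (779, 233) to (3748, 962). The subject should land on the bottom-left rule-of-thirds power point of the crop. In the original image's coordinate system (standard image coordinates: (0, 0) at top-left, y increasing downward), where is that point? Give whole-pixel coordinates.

x = 1769 px, y = 719 px

Crop width = 3748 − 779 = 2969 px; one third is 989.67 px.
Crop height = 962 − 233 = 729 px; one third is 243.00 px.
The bottom-left point is one-third across and two-thirds down within the crop:
x = 779 + 1 × 989.67 ≈ 1769; y = 233 + 2 × 243.00 ≈ 719.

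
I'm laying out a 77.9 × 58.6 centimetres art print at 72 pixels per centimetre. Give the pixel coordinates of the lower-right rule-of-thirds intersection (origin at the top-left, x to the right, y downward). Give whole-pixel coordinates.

In pixels the canvas is 77.9 × 72 = 5608.8 wide and 58.6 × 72 = 4219.2 tall.
The lower-right point is two-thirds across and two-thirds down:
x = 2 × 5608.8/3 ≈ 3739; y = 2 × 4219.2/3 ≈ 2813.

(3739, 2813)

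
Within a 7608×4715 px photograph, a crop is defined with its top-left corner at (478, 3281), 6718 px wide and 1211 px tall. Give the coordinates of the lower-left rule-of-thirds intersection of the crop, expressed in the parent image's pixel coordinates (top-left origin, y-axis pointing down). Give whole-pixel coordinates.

x = 2717 px, y = 4088 px

One third of the crop width 6718 is 2239.33 px.
One third of the crop height 1211 is 403.67 px.
The lower-left point is one-third across and two-thirds down within the crop:
x = 478 + 1 × 2239.33 ≈ 2717; y = 3281 + 2 × 403.67 ≈ 4088.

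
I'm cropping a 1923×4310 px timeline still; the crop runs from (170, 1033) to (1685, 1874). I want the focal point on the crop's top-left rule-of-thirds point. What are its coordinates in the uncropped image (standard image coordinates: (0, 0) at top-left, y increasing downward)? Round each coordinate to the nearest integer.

x = 675 px, y = 1313 px

Crop width = 1685 − 170 = 1515 px; one third is 505.00 px.
Crop height = 1874 − 1033 = 841 px; one third is 280.33 px.
The top-left point is one-third across and one-third down within the crop:
x = 170 + 1 × 505.00 ≈ 675; y = 1033 + 1 × 280.33 ≈ 1313.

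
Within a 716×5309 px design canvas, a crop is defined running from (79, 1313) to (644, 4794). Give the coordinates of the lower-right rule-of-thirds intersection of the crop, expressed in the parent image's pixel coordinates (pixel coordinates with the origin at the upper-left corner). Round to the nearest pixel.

Crop width = 644 − 79 = 565 px; one third is 188.33 px.
Crop height = 4794 − 1313 = 3481 px; one third is 1160.33 px.
The lower-right point is two-thirds across and two-thirds down within the crop:
x = 79 + 2 × 188.33 ≈ 456; y = 1313 + 2 × 1160.33 ≈ 3634.

(456, 3634)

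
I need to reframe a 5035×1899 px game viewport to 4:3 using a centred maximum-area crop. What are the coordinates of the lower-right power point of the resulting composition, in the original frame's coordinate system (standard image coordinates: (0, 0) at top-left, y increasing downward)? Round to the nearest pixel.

x = 2940 px, y = 1266 px

5035/1899 > 4/3, so the 4:3 crop keeps the full height 1899 and trims width to 1899 × 4/3 = 2532.00 px.
Left offset = (5035 − 2532.00)/2 = 1251.50 px; top offset = 0.
Lower-right is two-thirds across and two-thirds down within the crop:
x = 1251.50 + 2 × 2532.00/3 ≈ 2940; y = 0.00 + 2 × 1899.00/3 ≈ 1266.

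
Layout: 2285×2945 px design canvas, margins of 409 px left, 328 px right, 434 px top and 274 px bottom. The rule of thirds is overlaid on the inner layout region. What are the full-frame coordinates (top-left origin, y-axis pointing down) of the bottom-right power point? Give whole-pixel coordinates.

Content width = 2285 − 409 − 328 = 1548 px; content height = 2945 − 434 − 274 = 2237 px.
Bottom-right is two-thirds across and two-thirds down within the inner layout region.
x = 409 + 2 × 1548/3 = 409 + 1032.00 ≈ 1441
y = 434 + 2 × 2237/3 = 434 + 1491.33 ≈ 1925

x = 1441 px, y = 1925 px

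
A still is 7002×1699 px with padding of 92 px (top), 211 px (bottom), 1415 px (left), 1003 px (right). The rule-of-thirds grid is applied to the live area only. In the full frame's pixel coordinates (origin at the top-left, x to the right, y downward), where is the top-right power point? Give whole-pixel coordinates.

Content width = 7002 − 1415 − 1003 = 4584 px; content height = 1699 − 92 − 211 = 1396 px.
Top-right is two-thirds across and one-third down within the live area.
x = 1415 + 2 × 4584/3 = 1415 + 3056.00 ≈ 4471
y = 92 + 1 × 1396/3 = 92 + 465.33 ≈ 557

x = 4471 px, y = 557 px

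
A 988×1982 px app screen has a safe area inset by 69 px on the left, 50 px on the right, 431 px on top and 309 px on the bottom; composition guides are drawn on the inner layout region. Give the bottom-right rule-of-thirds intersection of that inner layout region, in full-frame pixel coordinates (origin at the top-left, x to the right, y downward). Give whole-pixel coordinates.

Content width = 988 − 69 − 50 = 869 px; content height = 1982 − 431 − 309 = 1242 px.
Bottom-right is two-thirds across and two-thirds down within the inner layout region.
x = 69 + 2 × 869/3 = 69 + 579.33 ≈ 648
y = 431 + 2 × 1242/3 = 431 + 828.00 ≈ 1259

x = 648 px, y = 1259 px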